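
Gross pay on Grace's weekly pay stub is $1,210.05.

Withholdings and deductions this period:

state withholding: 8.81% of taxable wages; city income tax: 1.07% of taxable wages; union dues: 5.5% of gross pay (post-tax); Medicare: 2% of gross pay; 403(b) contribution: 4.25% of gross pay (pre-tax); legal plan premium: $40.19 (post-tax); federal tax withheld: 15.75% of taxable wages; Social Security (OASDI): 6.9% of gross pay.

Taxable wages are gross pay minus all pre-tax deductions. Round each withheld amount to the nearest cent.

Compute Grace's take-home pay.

403(b) contribution: $1,210.05 × 0.0425 = $51.43
Taxable wages = $1,210.05 − $51.43 = $1,158.62
City income tax: $1,158.62 × 0.0107 = $12.40
Federal tax withheld: $1,158.62 × 0.1575 = $182.48
State withholding: $1,158.62 × 0.0881 = $102.07
Social Security (OASDI): $1,210.05 × 0.069 = $83.49
Medicare: $1,210.05 × 0.02 = $24.20
Legal plan premium: $40.19
Union dues: $1,210.05 × 0.055 = $66.55
Total deductions = $51.43 + $12.40 + $182.48 + $102.07 + $83.49 + $24.20 + $40.19 + $66.55 = $562.81
Net pay = $1,210.05 − $562.81 = $647.24

$647.24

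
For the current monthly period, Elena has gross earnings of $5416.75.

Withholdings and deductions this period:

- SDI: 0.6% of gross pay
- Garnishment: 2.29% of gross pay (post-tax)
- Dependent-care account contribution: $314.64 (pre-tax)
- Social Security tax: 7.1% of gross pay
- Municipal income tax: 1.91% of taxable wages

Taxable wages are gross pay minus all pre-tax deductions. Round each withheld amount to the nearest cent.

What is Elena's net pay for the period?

$4463.53

Dependent-care account contribution: $314.64
Taxable wages = $5416.75 − $314.64 = $5102.11
Municipal income tax: $5102.11 × 0.0191 = $97.45
SDI: $5416.75 × 0.006 = $32.50
Social Security tax: $5416.75 × 0.071 = $384.59
Garnishment: $5416.75 × 0.0229 = $124.04
Total deductions = $314.64 + $97.45 + $32.50 + $384.59 + $124.04 = $953.22
Net pay = $5416.75 − $953.22 = $4463.53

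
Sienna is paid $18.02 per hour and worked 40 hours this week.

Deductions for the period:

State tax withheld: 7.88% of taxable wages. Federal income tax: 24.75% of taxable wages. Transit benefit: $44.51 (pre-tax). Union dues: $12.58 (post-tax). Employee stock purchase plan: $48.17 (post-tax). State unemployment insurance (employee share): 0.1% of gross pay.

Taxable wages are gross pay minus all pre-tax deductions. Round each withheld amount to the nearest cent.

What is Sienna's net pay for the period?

Gross pay: 40 × $18.02 = $720.80
Transit benefit: $44.51
Taxable wages = $720.80 − $44.51 = $676.29
Federal income tax: $676.29 × 0.2475 = $167.38
State tax withheld: $676.29 × 0.0788 = $53.29
State unemployment insurance (employee share): $720.80 × 0.001 = $0.72
Union dues: $12.58
Employee stock purchase plan: $48.17
Total deductions = $44.51 + $167.38 + $53.29 + $0.72 + $12.58 + $48.17 = $326.65
Net pay = $720.80 − $326.65 = $394.15

$394.15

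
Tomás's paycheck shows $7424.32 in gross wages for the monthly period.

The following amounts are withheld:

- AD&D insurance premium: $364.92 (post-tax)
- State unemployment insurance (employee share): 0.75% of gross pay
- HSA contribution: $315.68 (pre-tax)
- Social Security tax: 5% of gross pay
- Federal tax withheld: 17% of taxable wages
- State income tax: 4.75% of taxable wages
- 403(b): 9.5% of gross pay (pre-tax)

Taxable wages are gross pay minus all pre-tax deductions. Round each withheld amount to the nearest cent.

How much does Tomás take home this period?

$4218.78

403(b): $7424.32 × 0.095 = $705.31
HSA contribution: $315.68
Pre-tax total = $705.31 + $315.68 = $1020.99
Taxable wages = $7424.32 − $1020.99 = $6403.33
Federal tax withheld: $6403.33 × 0.17 = $1088.57
State income tax: $6403.33 × 0.0475 = $304.16
State unemployment insurance (employee share): $7424.32 × 0.0075 = $55.68
Social Security tax: $7424.32 × 0.05 = $371.22
AD&D insurance premium: $364.92
Total deductions = $705.31 + $315.68 + $1088.57 + $304.16 + $55.68 + $371.22 + $364.92 = $3205.54
Net pay = $7424.32 − $3205.54 = $4218.78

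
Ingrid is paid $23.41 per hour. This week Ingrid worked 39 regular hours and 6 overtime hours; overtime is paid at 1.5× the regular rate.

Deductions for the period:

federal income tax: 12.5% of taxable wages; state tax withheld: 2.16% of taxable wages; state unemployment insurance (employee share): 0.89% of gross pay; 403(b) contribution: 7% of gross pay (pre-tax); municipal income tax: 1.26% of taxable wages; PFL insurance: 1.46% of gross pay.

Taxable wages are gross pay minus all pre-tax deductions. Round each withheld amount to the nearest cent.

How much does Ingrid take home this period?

Regular pay: 39 × $23.41 = $912.99
Overtime pay: 6 × $23.41 × 1.5 = $210.69
Gross pay = $912.99 + $210.69 = $1123.68
403(b) contribution: $1123.68 × 0.07 = $78.66
Taxable wages = $1123.68 − $78.66 = $1045.02
Federal income tax: $1045.02 × 0.125 = $130.63
Municipal income tax: $1045.02 × 0.0126 = $13.17
State tax withheld: $1045.02 × 0.0216 = $22.57
PFL insurance: $1123.68 × 0.0146 = $16.41
State unemployment insurance (employee share): $1123.68 × 0.0089 = $10.00
Total deductions = $78.66 + $130.63 + $13.17 + $22.57 + $16.41 + $10.00 = $271.44
Net pay = $1123.68 − $271.44 = $852.24

$852.24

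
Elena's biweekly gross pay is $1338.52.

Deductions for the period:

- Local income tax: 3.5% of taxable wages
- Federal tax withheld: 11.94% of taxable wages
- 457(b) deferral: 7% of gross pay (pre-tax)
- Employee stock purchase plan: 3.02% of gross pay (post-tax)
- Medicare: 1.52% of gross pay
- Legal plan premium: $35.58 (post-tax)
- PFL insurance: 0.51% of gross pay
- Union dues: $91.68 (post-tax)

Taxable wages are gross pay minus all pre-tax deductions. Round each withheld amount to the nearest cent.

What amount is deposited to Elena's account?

$857.76

457(b) deferral: $1338.52 × 0.07 = $93.70
Taxable wages = $1338.52 − $93.70 = $1244.82
Federal tax withheld: $1244.82 × 0.1194 = $148.63
Local income tax: $1244.82 × 0.035 = $43.57
Medicare: $1338.52 × 0.0152 = $20.35
PFL insurance: $1338.52 × 0.0051 = $6.83
Legal plan premium: $35.58
Union dues: $91.68
Employee stock purchase plan: $1338.52 × 0.0302 = $40.42
Total deductions = $93.70 + $148.63 + $43.57 + $20.35 + $6.83 + $35.58 + $91.68 + $40.42 = $480.76
Net pay = $1338.52 − $480.76 = $857.76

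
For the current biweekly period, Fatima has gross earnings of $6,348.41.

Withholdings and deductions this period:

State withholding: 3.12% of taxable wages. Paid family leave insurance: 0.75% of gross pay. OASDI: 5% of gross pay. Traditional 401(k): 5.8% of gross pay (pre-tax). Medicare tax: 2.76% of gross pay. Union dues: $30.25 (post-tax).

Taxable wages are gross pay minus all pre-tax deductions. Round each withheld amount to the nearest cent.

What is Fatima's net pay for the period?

$5,223.12

Traditional 401(k): $6,348.41 × 0.058 = $368.21
Taxable wages = $6,348.41 − $368.21 = $5,980.20
State withholding: $5,980.20 × 0.0312 = $186.58
OASDI: $6,348.41 × 0.05 = $317.42
Paid family leave insurance: $6,348.41 × 0.0075 = $47.61
Medicare tax: $6,348.41 × 0.0276 = $175.22
Union dues: $30.25
Total deductions = $368.21 + $186.58 + $317.42 + $47.61 + $175.22 + $30.25 = $1,125.29
Net pay = $6,348.41 − $1,125.29 = $5,223.12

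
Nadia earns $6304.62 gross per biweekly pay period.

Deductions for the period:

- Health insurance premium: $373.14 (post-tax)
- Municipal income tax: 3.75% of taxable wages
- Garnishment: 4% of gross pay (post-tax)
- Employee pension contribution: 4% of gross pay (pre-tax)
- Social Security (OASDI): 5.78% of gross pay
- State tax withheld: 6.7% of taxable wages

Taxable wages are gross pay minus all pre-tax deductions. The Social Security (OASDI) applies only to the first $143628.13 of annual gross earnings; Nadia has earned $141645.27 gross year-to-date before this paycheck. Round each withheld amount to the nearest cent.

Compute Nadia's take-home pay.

Employee pension contribution: $6304.62 × 0.04 = $252.18
Taxable wages = $6304.62 − $252.18 = $6052.44
State tax withheld: $6052.44 × 0.067 = $405.51
Municipal income tax: $6052.44 × 0.0375 = $226.97
Social Security (OASDI): only $143628.13 − $141645.27 = $1982.86 of this check is subject → $1982.86 × 0.0578 = $114.61
Garnishment: $6304.62 × 0.04 = $252.18
Health insurance premium: $373.14
Total deductions = $252.18 + $405.51 + $226.97 + $114.61 + $252.18 + $373.14 = $1624.59
Net pay = $6304.62 − $1624.59 = $4680.03

$4680.03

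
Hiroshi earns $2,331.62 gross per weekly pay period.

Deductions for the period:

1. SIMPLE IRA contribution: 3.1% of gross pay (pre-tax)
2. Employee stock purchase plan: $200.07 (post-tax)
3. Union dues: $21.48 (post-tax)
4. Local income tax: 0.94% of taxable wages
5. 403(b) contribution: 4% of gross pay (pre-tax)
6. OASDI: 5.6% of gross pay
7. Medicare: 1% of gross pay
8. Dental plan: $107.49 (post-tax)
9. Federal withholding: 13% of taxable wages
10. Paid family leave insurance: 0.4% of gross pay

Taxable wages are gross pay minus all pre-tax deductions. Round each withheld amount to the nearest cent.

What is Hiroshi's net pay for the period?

$1,371.87

SIMPLE IRA contribution: $2,331.62 × 0.031 = $72.28
403(b) contribution: $2,331.62 × 0.04 = $93.26
Pre-tax total = $72.28 + $93.26 = $165.54
Taxable wages = $2,331.62 − $165.54 = $2,166.08
Local income tax: $2,166.08 × 0.0094 = $20.36
Federal withholding: $2,166.08 × 0.13 = $281.59
OASDI: $2,331.62 × 0.056 = $130.57
Medicare: $2,331.62 × 0.01 = $23.32
Paid family leave insurance: $2,331.62 × 0.004 = $9.33
Employee stock purchase plan: $200.07
Union dues: $21.48
Dental plan: $107.49
Total deductions = $72.28 + $93.26 + $20.36 + $281.59 + $130.57 + $23.32 + $9.33 + $200.07 + $21.48 + $107.49 = $959.75
Net pay = $2,331.62 − $959.75 = $1,371.87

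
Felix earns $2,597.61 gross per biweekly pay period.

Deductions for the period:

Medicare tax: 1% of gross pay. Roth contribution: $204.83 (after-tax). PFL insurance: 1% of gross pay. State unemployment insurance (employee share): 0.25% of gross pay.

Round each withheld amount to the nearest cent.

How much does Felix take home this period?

$2,334.33

PFL insurance: $2,597.61 × 0.01 = $25.98
Medicare tax: $2,597.61 × 0.01 = $25.98
State unemployment insurance (employee share): $2,597.61 × 0.0025 = $6.49
Roth contribution: $204.83
Total deductions = $25.98 + $25.98 + $6.49 + $204.83 = $263.28
Net pay = $2,597.61 − $263.28 = $2,334.33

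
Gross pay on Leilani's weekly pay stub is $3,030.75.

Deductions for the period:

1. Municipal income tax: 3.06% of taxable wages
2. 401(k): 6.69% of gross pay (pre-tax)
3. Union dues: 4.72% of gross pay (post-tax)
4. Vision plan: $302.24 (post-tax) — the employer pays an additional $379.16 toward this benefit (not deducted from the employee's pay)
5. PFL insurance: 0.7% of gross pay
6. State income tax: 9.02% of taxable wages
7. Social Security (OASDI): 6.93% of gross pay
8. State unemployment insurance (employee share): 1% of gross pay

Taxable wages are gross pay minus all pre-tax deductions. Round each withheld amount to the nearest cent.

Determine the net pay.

$1,779.52

401(k): $3,030.75 × 0.0669 = $202.76
Taxable wages = $3,030.75 − $202.76 = $2,827.99
State income tax: $2,827.99 × 0.0902 = $255.08
Municipal income tax: $2,827.99 × 0.0306 = $86.54
Social Security (OASDI): $3,030.75 × 0.0693 = $210.03
State unemployment insurance (employee share): $3,030.75 × 0.01 = $30.31
PFL insurance: $3,030.75 × 0.007 = $21.22
Vision plan: $302.24
Union dues: $3,030.75 × 0.0472 = $143.05
(Employer's $379.16 toward vision plan is not withheld from the employee.)
Total deductions = $202.76 + $255.08 + $86.54 + $210.03 + $30.31 + $21.22 + $302.24 + $143.05 = $1,251.23
Net pay = $3,030.75 − $1,251.23 = $1,779.52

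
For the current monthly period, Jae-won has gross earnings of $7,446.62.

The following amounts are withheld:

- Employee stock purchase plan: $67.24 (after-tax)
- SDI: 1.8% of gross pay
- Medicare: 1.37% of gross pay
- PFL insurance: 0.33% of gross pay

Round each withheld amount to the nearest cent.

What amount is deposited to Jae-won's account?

SDI: $7,446.62 × 0.018 = $134.04
Medicare: $7,446.62 × 0.0137 = $102.02
PFL insurance: $7,446.62 × 0.0033 = $24.57
Employee stock purchase plan: $67.24
Total deductions = $134.04 + $102.02 + $24.57 + $67.24 = $327.87
Net pay = $7,446.62 − $327.87 = $7,118.75

$7,118.75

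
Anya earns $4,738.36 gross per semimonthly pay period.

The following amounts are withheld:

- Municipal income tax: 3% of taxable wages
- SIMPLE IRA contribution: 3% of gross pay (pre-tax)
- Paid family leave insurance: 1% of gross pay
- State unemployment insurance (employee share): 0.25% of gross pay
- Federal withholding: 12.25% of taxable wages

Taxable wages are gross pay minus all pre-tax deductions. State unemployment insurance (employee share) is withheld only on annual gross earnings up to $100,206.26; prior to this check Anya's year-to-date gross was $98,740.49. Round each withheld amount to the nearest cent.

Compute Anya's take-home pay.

SIMPLE IRA contribution: $4,738.36 × 0.03 = $142.15
Taxable wages = $4,738.36 − $142.15 = $4,596.21
Municipal income tax: $4,596.21 × 0.03 = $137.89
Federal withholding: $4,596.21 × 0.1225 = $563.04
State unemployment insurance (employee share): only $100,206.26 − $98,740.49 = $1,465.77 of this check is subject → $1,465.77 × 0.0025 = $3.66
Paid family leave insurance: $4,738.36 × 0.01 = $47.38
Total deductions = $142.15 + $137.89 + $563.04 + $3.66 + $47.38 = $894.12
Net pay = $4,738.36 − $894.12 = $3,844.24

$3,844.24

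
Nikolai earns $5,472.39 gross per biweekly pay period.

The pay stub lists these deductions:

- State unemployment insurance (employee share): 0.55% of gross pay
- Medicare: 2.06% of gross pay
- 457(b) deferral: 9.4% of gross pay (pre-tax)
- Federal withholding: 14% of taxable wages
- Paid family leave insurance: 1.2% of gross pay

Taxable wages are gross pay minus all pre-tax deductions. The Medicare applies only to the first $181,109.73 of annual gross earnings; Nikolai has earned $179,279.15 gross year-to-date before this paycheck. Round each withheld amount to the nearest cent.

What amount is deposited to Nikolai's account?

$4,130.39

457(b) deferral: $5,472.39 × 0.094 = $514.40
Taxable wages = $5,472.39 − $514.40 = $4,957.99
Federal withholding: $4,957.99 × 0.14 = $694.12
State unemployment insurance (employee share): $5,472.39 × 0.0055 = $30.10
Medicare: only $181,109.73 − $179,279.15 = $1,830.58 of this check is subject → $1,830.58 × 0.0206 = $37.71
Paid family leave insurance: $5,472.39 × 0.012 = $65.67
Total deductions = $514.40 + $694.12 + $30.10 + $37.71 + $65.67 = $1,342.00
Net pay = $5,472.39 − $1,342.00 = $4,130.39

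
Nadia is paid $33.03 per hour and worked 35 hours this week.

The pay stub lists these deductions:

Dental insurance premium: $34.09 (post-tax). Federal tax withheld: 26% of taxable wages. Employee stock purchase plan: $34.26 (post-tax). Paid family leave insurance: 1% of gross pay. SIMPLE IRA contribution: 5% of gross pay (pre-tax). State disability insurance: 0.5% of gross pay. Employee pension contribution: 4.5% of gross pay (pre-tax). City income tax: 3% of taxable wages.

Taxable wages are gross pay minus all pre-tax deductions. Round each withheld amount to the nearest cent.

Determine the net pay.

Gross pay: 35 × $33.03 = $1156.05
SIMPLE IRA contribution: $1156.05 × 0.05 = $57.80
Employee pension contribution: $1156.05 × 0.045 = $52.02
Pre-tax total = $57.80 + $52.02 = $109.82
Taxable wages = $1156.05 − $109.82 = $1046.23
Federal tax withheld: $1046.23 × 0.26 = $272.02
City income tax: $1046.23 × 0.03 = $31.39
State disability insurance: $1156.05 × 0.005 = $5.78
Paid family leave insurance: $1156.05 × 0.01 = $11.56
Dental insurance premium: $34.09
Employee stock purchase plan: $34.26
Total deductions = $57.80 + $52.02 + $272.02 + $31.39 + $5.78 + $11.56 + $34.09 + $34.26 = $498.92
Net pay = $1156.05 − $498.92 = $657.13

$657.13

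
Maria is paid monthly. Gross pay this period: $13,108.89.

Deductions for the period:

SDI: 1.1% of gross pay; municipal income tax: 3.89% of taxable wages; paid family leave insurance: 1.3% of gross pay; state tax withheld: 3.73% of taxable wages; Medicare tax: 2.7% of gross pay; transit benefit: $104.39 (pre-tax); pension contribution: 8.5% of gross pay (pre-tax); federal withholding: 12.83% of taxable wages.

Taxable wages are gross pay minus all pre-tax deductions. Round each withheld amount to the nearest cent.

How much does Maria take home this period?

$8,790.12

Transit benefit: $104.39
Pension contribution: $13,108.89 × 0.085 = $1,114.26
Pre-tax total = $104.39 + $1,114.26 = $1,218.65
Taxable wages = $13,108.89 − $1,218.65 = $11,890.24
Federal withholding: $11,890.24 × 0.1283 = $1,525.52
Municipal income tax: $11,890.24 × 0.0389 = $462.53
State tax withheld: $11,890.24 × 0.0373 = $443.51
Paid family leave insurance: $13,108.89 × 0.013 = $170.42
Medicare tax: $13,108.89 × 0.027 = $353.94
SDI: $13,108.89 × 0.011 = $144.20
Total deductions = $104.39 + $1,114.26 + $1,525.52 + $462.53 + $443.51 + $170.42 + $353.94 + $144.20 = $4,318.77
Net pay = $13,108.89 − $4,318.77 = $8,790.12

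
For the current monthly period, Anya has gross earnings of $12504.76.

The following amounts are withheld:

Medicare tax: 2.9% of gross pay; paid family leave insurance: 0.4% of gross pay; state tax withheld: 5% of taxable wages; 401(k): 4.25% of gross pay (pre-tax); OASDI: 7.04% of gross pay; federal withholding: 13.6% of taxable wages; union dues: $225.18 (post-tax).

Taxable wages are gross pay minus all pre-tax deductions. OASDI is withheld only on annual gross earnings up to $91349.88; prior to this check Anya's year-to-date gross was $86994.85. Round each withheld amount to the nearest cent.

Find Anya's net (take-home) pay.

$8801.84

401(k): $12504.76 × 0.0425 = $531.45
Taxable wages = $12504.76 − $531.45 = $11973.31
Federal withholding: $11973.31 × 0.136 = $1628.37
State tax withheld: $11973.31 × 0.05 = $598.67
Medicare tax: $12504.76 × 0.029 = $362.64
Paid family leave insurance: $12504.76 × 0.004 = $50.02
OASDI: only $91349.88 − $86994.85 = $4355.03 of this check is subject → $4355.03 × 0.0704 = $306.59
Union dues: $225.18
Total deductions = $531.45 + $1628.37 + $598.67 + $362.64 + $50.02 + $306.59 + $225.18 = $3702.92
Net pay = $12504.76 − $3702.92 = $8801.84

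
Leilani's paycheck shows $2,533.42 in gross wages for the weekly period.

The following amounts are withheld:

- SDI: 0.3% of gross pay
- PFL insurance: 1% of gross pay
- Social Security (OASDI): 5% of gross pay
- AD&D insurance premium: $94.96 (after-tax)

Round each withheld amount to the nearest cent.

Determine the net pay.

PFL insurance: $2,533.42 × 0.01 = $25.33
Social Security (OASDI): $2,533.42 × 0.05 = $126.67
SDI: $2,533.42 × 0.003 = $7.60
AD&D insurance premium: $94.96
Total deductions = $25.33 + $126.67 + $7.60 + $94.96 = $254.56
Net pay = $2,533.42 − $254.56 = $2,278.86

$2,278.86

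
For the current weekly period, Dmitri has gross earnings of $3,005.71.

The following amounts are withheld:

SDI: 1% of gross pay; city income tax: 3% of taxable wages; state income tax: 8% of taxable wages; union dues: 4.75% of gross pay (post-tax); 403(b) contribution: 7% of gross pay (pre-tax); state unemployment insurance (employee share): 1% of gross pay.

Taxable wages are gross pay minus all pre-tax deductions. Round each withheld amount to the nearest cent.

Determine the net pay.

403(b) contribution: $3,005.71 × 0.07 = $210.40
Taxable wages = $3,005.71 − $210.40 = $2,795.31
State income tax: $2,795.31 × 0.08 = $223.62
City income tax: $2,795.31 × 0.03 = $83.86
State unemployment insurance (employee share): $3,005.71 × 0.01 = $30.06
SDI: $3,005.71 × 0.01 = $30.06
Union dues: $3,005.71 × 0.0475 = $142.77
Total deductions = $210.40 + $223.62 + $83.86 + $30.06 + $30.06 + $142.77 = $720.77
Net pay = $3,005.71 − $720.77 = $2,284.94

$2,284.94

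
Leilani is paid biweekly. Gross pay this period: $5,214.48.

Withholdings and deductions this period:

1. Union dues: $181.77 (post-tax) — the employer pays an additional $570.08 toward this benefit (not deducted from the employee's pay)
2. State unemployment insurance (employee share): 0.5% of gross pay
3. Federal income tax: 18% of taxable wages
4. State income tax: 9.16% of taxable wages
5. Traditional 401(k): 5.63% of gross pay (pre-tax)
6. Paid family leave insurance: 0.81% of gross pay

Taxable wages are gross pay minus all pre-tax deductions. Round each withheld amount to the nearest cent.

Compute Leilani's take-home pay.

Traditional 401(k): $5,214.48 × 0.0563 = $293.58
Taxable wages = $5,214.48 − $293.58 = $4,920.90
Federal income tax: $4,920.90 × 0.18 = $885.76
State income tax: $4,920.90 × 0.0916 = $450.75
Paid family leave insurance: $5,214.48 × 0.0081 = $42.24
State unemployment insurance (employee share): $5,214.48 × 0.005 = $26.07
Union dues: $181.77
(Employer's $570.08 toward union dues is not withheld from the employee.)
Total deductions = $293.58 + $885.76 + $450.75 + $42.24 + $26.07 + $181.77 = $1,880.17
Net pay = $5,214.48 − $1,880.17 = $3,334.31

$3,334.31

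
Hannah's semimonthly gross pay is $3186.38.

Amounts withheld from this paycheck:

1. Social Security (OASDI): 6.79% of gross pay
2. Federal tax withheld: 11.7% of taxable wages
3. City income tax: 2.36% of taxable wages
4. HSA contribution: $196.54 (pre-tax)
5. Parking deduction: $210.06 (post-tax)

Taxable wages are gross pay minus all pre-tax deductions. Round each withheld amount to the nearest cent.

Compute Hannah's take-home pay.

$2143.05

HSA contribution: $196.54
Taxable wages = $3186.38 − $196.54 = $2989.84
City income tax: $2989.84 × 0.0236 = $70.56
Federal tax withheld: $2989.84 × 0.117 = $349.81
Social Security (OASDI): $3186.38 × 0.0679 = $216.36
Parking deduction: $210.06
Total deductions = $196.54 + $70.56 + $349.81 + $216.36 + $210.06 = $1043.33
Net pay = $3186.38 − $1043.33 = $2143.05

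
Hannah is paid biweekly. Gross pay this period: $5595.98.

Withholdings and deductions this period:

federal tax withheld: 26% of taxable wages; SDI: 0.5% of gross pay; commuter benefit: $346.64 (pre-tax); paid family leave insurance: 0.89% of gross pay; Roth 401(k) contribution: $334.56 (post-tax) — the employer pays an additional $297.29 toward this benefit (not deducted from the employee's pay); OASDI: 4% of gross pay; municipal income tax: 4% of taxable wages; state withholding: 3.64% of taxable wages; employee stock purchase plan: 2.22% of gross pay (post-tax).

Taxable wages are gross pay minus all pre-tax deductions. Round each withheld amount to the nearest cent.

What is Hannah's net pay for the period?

$2723.05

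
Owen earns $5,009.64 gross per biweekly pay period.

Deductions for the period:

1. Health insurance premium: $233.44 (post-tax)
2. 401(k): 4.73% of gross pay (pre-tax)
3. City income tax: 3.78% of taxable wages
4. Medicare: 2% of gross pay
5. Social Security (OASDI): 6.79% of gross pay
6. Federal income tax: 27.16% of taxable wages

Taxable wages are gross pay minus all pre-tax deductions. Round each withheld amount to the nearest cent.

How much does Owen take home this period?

$2,622.23

401(k): $5,009.64 × 0.0473 = $236.96
Taxable wages = $5,009.64 − $236.96 = $4,772.68
Federal income tax: $4,772.68 × 0.2716 = $1,296.26
City income tax: $4,772.68 × 0.0378 = $180.41
Medicare: $5,009.64 × 0.02 = $100.19
Social Security (OASDI): $5,009.64 × 0.0679 = $340.15
Health insurance premium: $233.44
Total deductions = $236.96 + $1,296.26 + $180.41 + $100.19 + $340.15 + $233.44 = $2,387.41
Net pay = $5,009.64 − $2,387.41 = $2,622.23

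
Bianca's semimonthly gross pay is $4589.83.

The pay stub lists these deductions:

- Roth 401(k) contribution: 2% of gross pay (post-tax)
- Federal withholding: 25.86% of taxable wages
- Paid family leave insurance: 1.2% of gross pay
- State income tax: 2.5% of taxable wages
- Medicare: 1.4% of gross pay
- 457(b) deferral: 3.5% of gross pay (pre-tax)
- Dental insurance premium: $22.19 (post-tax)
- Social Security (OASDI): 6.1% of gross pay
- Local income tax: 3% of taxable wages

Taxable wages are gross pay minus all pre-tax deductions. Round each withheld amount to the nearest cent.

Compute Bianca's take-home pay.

$2526.88

457(b) deferral: $4589.83 × 0.035 = $160.64
Taxable wages = $4589.83 − $160.64 = $4429.19
Federal withholding: $4429.19 × 0.2586 = $1145.39
Local income tax: $4429.19 × 0.03 = $132.88
State income tax: $4429.19 × 0.025 = $110.73
Social Security (OASDI): $4589.83 × 0.061 = $279.98
Paid family leave insurance: $4589.83 × 0.012 = $55.08
Medicare: $4589.83 × 0.014 = $64.26
Dental insurance premium: $22.19
Roth 401(k) contribution: $4589.83 × 0.02 = $91.80
Total deductions = $160.64 + $1145.39 + $132.88 + $110.73 + $279.98 + $55.08 + $64.26 + $22.19 + $91.80 = $2062.95
Net pay = $4589.83 − $2062.95 = $2526.88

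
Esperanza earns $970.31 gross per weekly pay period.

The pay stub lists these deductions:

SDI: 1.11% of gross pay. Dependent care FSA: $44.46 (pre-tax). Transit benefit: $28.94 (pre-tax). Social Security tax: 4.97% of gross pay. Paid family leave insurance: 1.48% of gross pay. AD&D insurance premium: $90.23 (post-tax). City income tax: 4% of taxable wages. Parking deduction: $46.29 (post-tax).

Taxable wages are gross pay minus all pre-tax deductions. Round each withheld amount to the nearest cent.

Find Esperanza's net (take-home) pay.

Transit benefit: $28.94
Dependent care FSA: $44.46
Pre-tax total = $28.94 + $44.46 = $73.40
Taxable wages = $970.31 − $73.40 = $896.91
City income tax: $896.91 × 0.04 = $35.88
Social Security tax: $970.31 × 0.0497 = $48.22
SDI: $970.31 × 0.0111 = $10.77
Paid family leave insurance: $970.31 × 0.0148 = $14.36
Parking deduction: $46.29
AD&D insurance premium: $90.23
Total deductions = $28.94 + $44.46 + $35.88 + $48.22 + $10.77 + $14.36 + $46.29 + $90.23 = $319.15
Net pay = $970.31 − $319.15 = $651.16

$651.16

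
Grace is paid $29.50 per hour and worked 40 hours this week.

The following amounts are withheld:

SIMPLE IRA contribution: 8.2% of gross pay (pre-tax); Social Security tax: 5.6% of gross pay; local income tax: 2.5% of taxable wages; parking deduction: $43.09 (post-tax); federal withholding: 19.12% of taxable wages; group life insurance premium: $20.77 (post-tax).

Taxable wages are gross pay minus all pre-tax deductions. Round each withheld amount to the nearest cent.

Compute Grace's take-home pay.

$719.10

Gross pay: 40 × $29.50 = $1180.00
SIMPLE IRA contribution: $1180.00 × 0.082 = $96.76
Taxable wages = $1180.00 − $96.76 = $1083.24
Federal withholding: $1083.24 × 0.1912 = $207.12
Local income tax: $1083.24 × 0.025 = $27.08
Social Security tax: $1180.00 × 0.056 = $66.08
Parking deduction: $43.09
Group life insurance premium: $20.77
Total deductions = $96.76 + $207.12 + $27.08 + $66.08 + $43.09 + $20.77 = $460.90
Net pay = $1180.00 − $460.90 = $719.10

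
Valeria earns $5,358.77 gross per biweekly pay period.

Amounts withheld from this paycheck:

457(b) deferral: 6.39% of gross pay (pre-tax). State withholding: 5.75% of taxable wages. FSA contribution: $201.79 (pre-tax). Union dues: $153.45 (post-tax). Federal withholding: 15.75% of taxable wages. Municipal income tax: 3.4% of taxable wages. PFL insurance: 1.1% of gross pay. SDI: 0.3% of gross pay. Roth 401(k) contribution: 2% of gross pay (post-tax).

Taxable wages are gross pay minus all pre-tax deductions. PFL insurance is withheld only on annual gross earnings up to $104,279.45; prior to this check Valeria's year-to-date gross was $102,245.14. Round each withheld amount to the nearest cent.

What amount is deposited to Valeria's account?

457(b) deferral: $5,358.77 × 0.0639 = $342.43
FSA contribution: $201.79
Pre-tax total = $342.43 + $201.79 = $544.22
Taxable wages = $5,358.77 − $544.22 = $4,814.55
Federal withholding: $4,814.55 × 0.1575 = $758.29
Municipal income tax: $4,814.55 × 0.034 = $163.69
State withholding: $4,814.55 × 0.0575 = $276.84
PFL insurance: only $104,279.45 − $102,245.14 = $2,034.31 of this check is subject → $2,034.31 × 0.011 = $22.38
SDI: $5,358.77 × 0.003 = $16.08
Roth 401(k) contribution: $5,358.77 × 0.02 = $107.18
Union dues: $153.45
Total deductions = $342.43 + $201.79 + $758.29 + $163.69 + $276.84 + $22.38 + $16.08 + $107.18 + $153.45 = $2,042.13
Net pay = $5,358.77 − $2,042.13 = $3,316.64

$3,316.64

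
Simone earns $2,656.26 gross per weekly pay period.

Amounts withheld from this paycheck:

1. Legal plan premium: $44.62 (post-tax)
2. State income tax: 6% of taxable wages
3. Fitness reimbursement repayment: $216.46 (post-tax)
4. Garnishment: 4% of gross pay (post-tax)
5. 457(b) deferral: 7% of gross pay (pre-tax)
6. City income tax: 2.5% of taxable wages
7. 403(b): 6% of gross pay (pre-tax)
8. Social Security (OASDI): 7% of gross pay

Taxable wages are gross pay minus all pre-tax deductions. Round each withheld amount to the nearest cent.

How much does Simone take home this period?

$1,561.24

457(b) deferral: $2,656.26 × 0.07 = $185.94
403(b): $2,656.26 × 0.06 = $159.38
Pre-tax total = $185.94 + $159.38 = $345.32
Taxable wages = $2,656.26 − $345.32 = $2,310.94
City income tax: $2,310.94 × 0.025 = $57.77
State income tax: $2,310.94 × 0.06 = $138.66
Social Security (OASDI): $2,656.26 × 0.07 = $185.94
Fitness reimbursement repayment: $216.46
Legal plan premium: $44.62
Garnishment: $2,656.26 × 0.04 = $106.25
Total deductions = $185.94 + $159.38 + $57.77 + $138.66 + $185.94 + $216.46 + $44.62 + $106.25 = $1,095.02
Net pay = $2,656.26 − $1,095.02 = $1,561.24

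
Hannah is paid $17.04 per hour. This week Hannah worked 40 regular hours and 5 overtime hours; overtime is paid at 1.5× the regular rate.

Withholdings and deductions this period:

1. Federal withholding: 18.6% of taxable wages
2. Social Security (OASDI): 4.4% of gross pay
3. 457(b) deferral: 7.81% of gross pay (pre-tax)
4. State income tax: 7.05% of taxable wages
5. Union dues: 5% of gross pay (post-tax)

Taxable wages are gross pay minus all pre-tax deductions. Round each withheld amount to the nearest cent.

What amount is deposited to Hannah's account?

$478.71

Regular pay: 40 × $17.04 = $681.60
Overtime pay: 5 × $17.04 × 1.5 = $127.80
Gross pay = $681.60 + $127.80 = $809.40
457(b) deferral: $809.40 × 0.0781 = $63.21
Taxable wages = $809.40 − $63.21 = $746.19
State income tax: $746.19 × 0.0705 = $52.61
Federal withholding: $746.19 × 0.186 = $138.79
Social Security (OASDI): $809.40 × 0.044 = $35.61
Union dues: $809.40 × 0.05 = $40.47
Total deductions = $63.21 + $52.61 + $138.79 + $35.61 + $40.47 = $330.69
Net pay = $809.40 − $330.69 = $478.71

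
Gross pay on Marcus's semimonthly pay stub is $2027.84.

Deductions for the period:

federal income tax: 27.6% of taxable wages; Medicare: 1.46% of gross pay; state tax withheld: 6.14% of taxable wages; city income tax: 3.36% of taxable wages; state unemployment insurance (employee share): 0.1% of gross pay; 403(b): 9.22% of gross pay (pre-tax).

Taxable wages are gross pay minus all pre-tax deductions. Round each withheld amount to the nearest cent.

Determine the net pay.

403(b): $2027.84 × 0.0922 = $186.97
Taxable wages = $2027.84 − $186.97 = $1840.87
City income tax: $1840.87 × 0.0336 = $61.85
State tax withheld: $1840.87 × 0.0614 = $113.03
Federal income tax: $1840.87 × 0.276 = $508.08
Medicare: $2027.84 × 0.0146 = $29.61
State unemployment insurance (employee share): $2027.84 × 0.001 = $2.03
Total deductions = $186.97 + $61.85 + $113.03 + $508.08 + $29.61 + $2.03 = $901.57
Net pay = $2027.84 − $901.57 = $1126.27

$1126.27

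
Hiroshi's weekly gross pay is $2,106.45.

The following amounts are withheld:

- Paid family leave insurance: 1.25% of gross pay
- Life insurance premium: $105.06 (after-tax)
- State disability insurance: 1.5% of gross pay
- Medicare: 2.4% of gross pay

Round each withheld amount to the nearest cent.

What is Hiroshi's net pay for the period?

$1,892.91

State disability insurance: $2,106.45 × 0.015 = $31.60
Paid family leave insurance: $2,106.45 × 0.0125 = $26.33
Medicare: $2,106.45 × 0.024 = $50.55
Life insurance premium: $105.06
Total deductions = $31.60 + $26.33 + $50.55 + $105.06 = $213.54
Net pay = $2,106.45 − $213.54 = $1,892.91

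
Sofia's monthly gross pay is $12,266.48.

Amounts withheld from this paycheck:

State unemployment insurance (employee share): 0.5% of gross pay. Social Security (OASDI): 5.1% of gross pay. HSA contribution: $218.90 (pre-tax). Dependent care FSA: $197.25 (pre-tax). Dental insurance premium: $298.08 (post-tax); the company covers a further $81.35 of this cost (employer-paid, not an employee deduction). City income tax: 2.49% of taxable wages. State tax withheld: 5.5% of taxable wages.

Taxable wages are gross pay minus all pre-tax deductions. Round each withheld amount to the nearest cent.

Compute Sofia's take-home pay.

$9,918.49

HSA contribution: $218.90
Dependent care FSA: $197.25
Pre-tax total = $218.90 + $197.25 = $416.15
Taxable wages = $12,266.48 − $416.15 = $11,850.33
City income tax: $11,850.33 × 0.0249 = $295.07
State tax withheld: $11,850.33 × 0.055 = $651.77
Social Security (OASDI): $12,266.48 × 0.051 = $625.59
State unemployment insurance (employee share): $12,266.48 × 0.005 = $61.33
Dental insurance premium: $298.08
(Employer's $81.35 toward dental insurance premium is not withheld from the employee.)
Total deductions = $218.90 + $197.25 + $295.07 + $651.77 + $625.59 + $61.33 + $298.08 = $2,347.99
Net pay = $12,266.48 − $2,347.99 = $9,918.49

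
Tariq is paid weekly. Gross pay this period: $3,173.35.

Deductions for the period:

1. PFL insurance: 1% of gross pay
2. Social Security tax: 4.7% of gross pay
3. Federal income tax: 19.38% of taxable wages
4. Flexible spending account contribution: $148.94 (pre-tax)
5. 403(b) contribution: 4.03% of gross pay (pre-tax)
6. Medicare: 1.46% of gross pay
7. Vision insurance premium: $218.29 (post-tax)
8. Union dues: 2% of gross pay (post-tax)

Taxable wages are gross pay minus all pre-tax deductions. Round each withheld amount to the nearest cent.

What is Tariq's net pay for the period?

$1,826.20

Flexible spending account contribution: $148.94
403(b) contribution: $3,173.35 × 0.0403 = $127.89
Pre-tax total = $148.94 + $127.89 = $276.83
Taxable wages = $3,173.35 − $276.83 = $2,896.52
Federal income tax: $2,896.52 × 0.1938 = $561.35
Medicare: $3,173.35 × 0.0146 = $46.33
PFL insurance: $3,173.35 × 0.01 = $31.73
Social Security tax: $3,173.35 × 0.047 = $149.15
Union dues: $3,173.35 × 0.02 = $63.47
Vision insurance premium: $218.29
Total deductions = $148.94 + $127.89 + $561.35 + $46.33 + $31.73 + $149.15 + $63.47 + $218.29 = $1,347.15
Net pay = $3,173.35 − $1,347.15 = $1,826.20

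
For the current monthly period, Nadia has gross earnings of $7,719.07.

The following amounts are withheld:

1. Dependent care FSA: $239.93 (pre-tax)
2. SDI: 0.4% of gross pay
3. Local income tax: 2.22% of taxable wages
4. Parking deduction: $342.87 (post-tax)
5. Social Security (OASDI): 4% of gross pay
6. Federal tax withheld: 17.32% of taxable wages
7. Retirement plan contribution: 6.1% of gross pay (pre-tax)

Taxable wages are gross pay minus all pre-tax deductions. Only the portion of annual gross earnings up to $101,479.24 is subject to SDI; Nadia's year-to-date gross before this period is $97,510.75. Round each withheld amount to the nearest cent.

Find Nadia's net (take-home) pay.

$4,971.37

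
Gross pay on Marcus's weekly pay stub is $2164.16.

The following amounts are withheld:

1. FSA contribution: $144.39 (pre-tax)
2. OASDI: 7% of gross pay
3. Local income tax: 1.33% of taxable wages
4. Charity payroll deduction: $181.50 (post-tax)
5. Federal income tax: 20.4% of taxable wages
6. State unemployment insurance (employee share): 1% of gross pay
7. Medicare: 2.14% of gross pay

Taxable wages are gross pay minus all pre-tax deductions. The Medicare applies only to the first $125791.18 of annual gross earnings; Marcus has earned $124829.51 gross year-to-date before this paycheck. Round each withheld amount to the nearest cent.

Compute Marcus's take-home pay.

$1205.67

FSA contribution: $144.39
Taxable wages = $2164.16 − $144.39 = $2019.77
Federal income tax: $2019.77 × 0.204 = $412.03
Local income tax: $2019.77 × 0.0133 = $26.86
OASDI: $2164.16 × 0.07 = $151.49
State unemployment insurance (employee share): $2164.16 × 0.01 = $21.64
Medicare: only $125791.18 − $124829.51 = $961.67 of this check is subject → $961.67 × 0.0214 = $20.58
Charity payroll deduction: $181.50
Total deductions = $144.39 + $412.03 + $26.86 + $151.49 + $21.64 + $20.58 + $181.50 = $958.49
Net pay = $2164.16 − $958.49 = $1205.67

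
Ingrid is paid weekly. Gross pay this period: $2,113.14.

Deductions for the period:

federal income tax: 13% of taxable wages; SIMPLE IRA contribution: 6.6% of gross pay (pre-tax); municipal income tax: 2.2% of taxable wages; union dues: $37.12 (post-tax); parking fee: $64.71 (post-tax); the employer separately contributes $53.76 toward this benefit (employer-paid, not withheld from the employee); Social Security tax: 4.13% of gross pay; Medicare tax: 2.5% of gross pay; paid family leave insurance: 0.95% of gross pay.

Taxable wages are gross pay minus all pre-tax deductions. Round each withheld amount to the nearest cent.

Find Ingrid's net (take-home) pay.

$1,411.67

SIMPLE IRA contribution: $2,113.14 × 0.066 = $139.47
Taxable wages = $2,113.14 − $139.47 = $1,973.67
Municipal income tax: $1,973.67 × 0.022 = $43.42
Federal income tax: $1,973.67 × 0.13 = $256.58
Social Security tax: $2,113.14 × 0.0413 = $87.27
Medicare tax: $2,113.14 × 0.025 = $52.83
Paid family leave insurance: $2,113.14 × 0.0095 = $20.07
Parking fee: $64.71
Union dues: $37.12
(Employer's $53.76 toward parking fee is not withheld from the employee.)
Total deductions = $139.47 + $43.42 + $256.58 + $87.27 + $52.83 + $20.07 + $64.71 + $37.12 = $701.47
Net pay = $2,113.14 − $701.47 = $1,411.67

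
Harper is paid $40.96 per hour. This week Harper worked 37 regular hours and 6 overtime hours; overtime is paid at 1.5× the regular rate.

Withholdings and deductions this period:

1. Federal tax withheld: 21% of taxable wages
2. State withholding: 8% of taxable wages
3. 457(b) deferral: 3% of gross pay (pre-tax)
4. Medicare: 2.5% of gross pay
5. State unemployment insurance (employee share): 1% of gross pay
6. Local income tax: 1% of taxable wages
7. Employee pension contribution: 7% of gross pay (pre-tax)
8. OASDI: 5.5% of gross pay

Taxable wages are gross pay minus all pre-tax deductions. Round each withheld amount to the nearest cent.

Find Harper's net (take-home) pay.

$1017.45

Regular pay: 37 × $40.96 = $1515.52
Overtime pay: 6 × $40.96 × 1.5 = $368.64
Gross pay = $1515.52 + $368.64 = $1884.16
Employee pension contribution: $1884.16 × 0.07 = $131.89
457(b) deferral: $1884.16 × 0.03 = $56.52
Pre-tax total = $131.89 + $56.52 = $188.41
Taxable wages = $1884.16 − $188.41 = $1695.75
Local income tax: $1695.75 × 0.01 = $16.96
Federal tax withheld: $1695.75 × 0.21 = $356.11
State withholding: $1695.75 × 0.08 = $135.66
OASDI: $1884.16 × 0.055 = $103.63
Medicare: $1884.16 × 0.025 = $47.10
State unemployment insurance (employee share): $1884.16 × 0.01 = $18.84
Total deductions = $131.89 + $56.52 + $16.96 + $356.11 + $135.66 + $103.63 + $47.10 + $18.84 = $866.71
Net pay = $1884.16 − $866.71 = $1017.45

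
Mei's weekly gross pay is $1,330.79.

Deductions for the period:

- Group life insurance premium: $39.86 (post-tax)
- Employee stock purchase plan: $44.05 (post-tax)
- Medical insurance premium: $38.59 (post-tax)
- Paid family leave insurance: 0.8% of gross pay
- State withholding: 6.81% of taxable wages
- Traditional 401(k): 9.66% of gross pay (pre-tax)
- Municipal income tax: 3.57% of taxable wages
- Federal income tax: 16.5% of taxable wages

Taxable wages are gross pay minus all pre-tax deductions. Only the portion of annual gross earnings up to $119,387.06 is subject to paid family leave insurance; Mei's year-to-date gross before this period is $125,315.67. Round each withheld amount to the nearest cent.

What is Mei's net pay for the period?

Traditional 401(k): $1,330.79 × 0.0966 = $128.55
Taxable wages = $1,330.79 − $128.55 = $1,202.24
State withholding: $1,202.24 × 0.0681 = $81.87
Municipal income tax: $1,202.24 × 0.0357 = $42.92
Federal income tax: $1,202.24 × 0.165 = $198.37
Paid family leave insurance: annual cap $119,387.06 already reached (YTD $125,315.67), so $0.00
Medical insurance premium: $38.59
Employee stock purchase plan: $44.05
Group life insurance premium: $39.86
Total deductions = $128.55 + $81.87 + $42.92 + $198.37 + $0.00 + $38.59 + $44.05 + $39.86 = $574.21
Net pay = $1,330.79 − $574.21 = $756.58

$756.58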